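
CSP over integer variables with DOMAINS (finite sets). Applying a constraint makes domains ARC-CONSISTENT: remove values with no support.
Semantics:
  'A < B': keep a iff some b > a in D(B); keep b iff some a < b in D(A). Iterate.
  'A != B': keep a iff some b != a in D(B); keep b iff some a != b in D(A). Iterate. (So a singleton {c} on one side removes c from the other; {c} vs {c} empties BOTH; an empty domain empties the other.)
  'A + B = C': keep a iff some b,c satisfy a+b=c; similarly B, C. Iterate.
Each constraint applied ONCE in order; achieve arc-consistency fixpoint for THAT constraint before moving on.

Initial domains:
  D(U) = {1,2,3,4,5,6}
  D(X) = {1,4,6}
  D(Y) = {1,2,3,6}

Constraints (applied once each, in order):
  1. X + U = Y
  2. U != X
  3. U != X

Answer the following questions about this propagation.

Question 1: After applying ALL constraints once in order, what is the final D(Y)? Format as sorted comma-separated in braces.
Answer: {2,3,6}

Derivation:
Constraint 1 (X + U = Y) on D(X)={1,4,6} D(U)={1,2,3,4,5,6} D(Y)={1,2,3,6}: X {1,4,6}->{1,4}; U {1,2,3,4,5,6}->{1,2,5}; Y {1,2,3,6}->{2,3,6}
Constraint 2 (U != X) on D(U)={1,2,5} D(X)={1,4}: no change
Constraint 3 (U != X) on D(U)={1,2,5} D(X)={1,4}: no change
So after all 3 constraints: D(Y) = {2,3,6}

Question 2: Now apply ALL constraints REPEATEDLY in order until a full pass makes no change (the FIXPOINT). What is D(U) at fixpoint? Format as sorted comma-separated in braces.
Answer: {1,2,5}

Derivation:
pass 0 (initial): D(U)={1,2,3,4,5,6}
pass 1: U {1,2,3,4,5,6}->{1,2,5}; X {1,4,6}->{1,4}; Y {1,2,3,6}->{2,3,6}
pass 2: no change
Fixpoint after 2 passes: D(U) = {1,2,5}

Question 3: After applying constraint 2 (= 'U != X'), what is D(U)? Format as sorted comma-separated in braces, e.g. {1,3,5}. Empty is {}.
Answer: {1,2,5}

Derivation:
Constraint 1 (X + U = Y) on D(X)={1,4,6} D(U)={1,2,3,4,5,6} D(Y)={1,2,3,6}: X {1,4,6}->{1,4}; U {1,2,3,4,5,6}->{1,2,5}; Y {1,2,3,6}->{2,3,6}
Constraint 2 (U != X) on D(U)={1,2,5} D(X)={1,4}: no change
So after constraint 2: D(U) = {1,2,5}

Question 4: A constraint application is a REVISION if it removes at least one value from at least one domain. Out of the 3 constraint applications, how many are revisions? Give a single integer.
Constraint 1 (X + U = Y) on D(X)={1,4,6} D(U)={1,2,3,4,5,6} D(Y)={1,2,3,6}: X {1,4,6}->{1,4}; U {1,2,3,4,5,6}->{1,2,5}; Y {1,2,3,6}->{2,3,6} => REVISION
Constraint 2 (U != X) on D(U)={1,2,5} D(X)={1,4}: no change => not a revision
Constraint 3 (U != X) on D(U)={1,2,5} D(X)={1,4}: no change => not a revision
Total revisions = 1

Answer: 1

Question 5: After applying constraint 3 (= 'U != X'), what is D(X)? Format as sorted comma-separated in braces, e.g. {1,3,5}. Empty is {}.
Answer: {1,4}

Derivation:
Constraint 1 (X + U = Y) on D(X)={1,4,6} D(U)={1,2,3,4,5,6} D(Y)={1,2,3,6}: X {1,4,6}->{1,4}; U {1,2,3,4,5,6}->{1,2,5}; Y {1,2,3,6}->{2,3,6}
Constraint 2 (U != X) on D(U)={1,2,5} D(X)={1,4}: no change
Constraint 3 (U != X) on D(U)={1,2,5} D(X)={1,4}: no change
So after constraint 3: D(X) = {1,4}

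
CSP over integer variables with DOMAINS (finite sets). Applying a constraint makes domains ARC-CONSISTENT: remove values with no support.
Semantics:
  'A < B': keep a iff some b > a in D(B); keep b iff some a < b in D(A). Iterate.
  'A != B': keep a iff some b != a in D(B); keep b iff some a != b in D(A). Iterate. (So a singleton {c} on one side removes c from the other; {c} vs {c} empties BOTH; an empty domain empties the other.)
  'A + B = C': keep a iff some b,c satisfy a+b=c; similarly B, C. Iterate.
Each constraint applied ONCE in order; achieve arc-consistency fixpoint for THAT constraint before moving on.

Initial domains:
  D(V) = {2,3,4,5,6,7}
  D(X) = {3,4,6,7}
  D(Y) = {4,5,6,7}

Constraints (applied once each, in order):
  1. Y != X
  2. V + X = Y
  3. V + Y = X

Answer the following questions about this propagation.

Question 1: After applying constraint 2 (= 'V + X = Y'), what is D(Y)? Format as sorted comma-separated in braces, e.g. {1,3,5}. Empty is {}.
Answer: {5,6,7}

Derivation:
Constraint 1 (Y != X) on D(Y)={4,5,6,7} D(X)={3,4,6,7}: no change
Constraint 2 (V + X = Y) on D(V)={2,3,4,5,6,7} D(X)={3,4,6,7} D(Y)={4,5,6,7}: V {2,3,4,5,6,7}->{2,3,4}; X {3,4,6,7}->{3,4}; Y {4,5,6,7}->{5,6,7}
So after constraint 2: D(Y) = {5,6,7}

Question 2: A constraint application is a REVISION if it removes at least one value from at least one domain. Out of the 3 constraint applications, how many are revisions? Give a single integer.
Answer: 2

Derivation:
Constraint 1 (Y != X) on D(Y)={4,5,6,7} D(X)={3,4,6,7}: no change => not a revision
Constraint 2 (V + X = Y) on D(V)={2,3,4,5,6,7} D(X)={3,4,6,7} D(Y)={4,5,6,7}: V {2,3,4,5,6,7}->{2,3,4}; X {3,4,6,7}->{3,4}; Y {4,5,6,7}->{5,6,7} => REVISION
Constraint 3 (V + Y = X) on D(V)={2,3,4} D(Y)={5,6,7} D(X)={3,4}: V {2,3,4}->{}; Y {5,6,7}->{}; X {3,4}->{} => REVISION
Total revisions = 2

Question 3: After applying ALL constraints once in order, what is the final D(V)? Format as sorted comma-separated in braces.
Answer: {}

Derivation:
Constraint 1 (Y != X) on D(Y)={4,5,6,7} D(X)={3,4,6,7}: no change
Constraint 2 (V + X = Y) on D(V)={2,3,4,5,6,7} D(X)={3,4,6,7} D(Y)={4,5,6,7}: V {2,3,4,5,6,7}->{2,3,4}; X {3,4,6,7}->{3,4}; Y {4,5,6,7}->{5,6,7}
Constraint 3 (V + Y = X) on D(V)={2,3,4} D(Y)={5,6,7} D(X)={3,4}: V {2,3,4}->{}; Y {5,6,7}->{}; X {3,4}->{}
So after all 3 constraints: D(V) = {}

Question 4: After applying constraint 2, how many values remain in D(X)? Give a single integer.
Constraint 1 (Y != X) on D(Y)={4,5,6,7} D(X)={3,4,6,7}: no change
Constraint 2 (V + X = Y) on D(V)={2,3,4,5,6,7} D(X)={3,4,6,7} D(Y)={4,5,6,7}: V {2,3,4,5,6,7}->{2,3,4}; X {3,4,6,7}->{3,4}; Y {4,5,6,7}->{5,6,7}
So after constraint 2: D(X)={3,4}, size = 2

Answer: 2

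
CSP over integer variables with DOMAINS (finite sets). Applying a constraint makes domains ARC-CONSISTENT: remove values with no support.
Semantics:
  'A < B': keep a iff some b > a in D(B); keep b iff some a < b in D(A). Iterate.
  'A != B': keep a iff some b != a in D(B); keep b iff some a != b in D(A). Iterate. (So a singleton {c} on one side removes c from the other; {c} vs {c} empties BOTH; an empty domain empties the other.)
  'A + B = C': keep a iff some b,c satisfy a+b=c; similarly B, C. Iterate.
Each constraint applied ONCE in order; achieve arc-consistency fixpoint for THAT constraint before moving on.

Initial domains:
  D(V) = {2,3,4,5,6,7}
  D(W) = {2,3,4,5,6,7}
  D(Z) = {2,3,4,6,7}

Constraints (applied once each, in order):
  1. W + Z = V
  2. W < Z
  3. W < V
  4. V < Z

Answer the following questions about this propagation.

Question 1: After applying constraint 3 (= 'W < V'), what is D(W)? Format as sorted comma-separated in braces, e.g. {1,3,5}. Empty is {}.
Answer: {2,3}

Derivation:
Constraint 1 (W + Z = V) on D(W)={2,3,4,5,6,7} D(Z)={2,3,4,6,7} D(V)={2,3,4,5,6,7}: W {2,3,4,5,6,7}->{2,3,4,5}; Z {2,3,4,6,7}->{2,3,4}; V {2,3,4,5,6,7}->{4,5,6,7}
Constraint 2 (W < Z) on D(W)={2,3,4,5} D(Z)={2,3,4}: W {2,3,4,5}->{2,3}; Z {2,3,4}->{3,4}
Constraint 3 (W < V) on D(W)={2,3} D(V)={4,5,6,7}: no change
So after constraint 3: D(W) = {2,3}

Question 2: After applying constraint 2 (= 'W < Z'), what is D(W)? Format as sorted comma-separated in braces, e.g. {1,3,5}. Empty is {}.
Constraint 1 (W + Z = V) on D(W)={2,3,4,5,6,7} D(Z)={2,3,4,6,7} D(V)={2,3,4,5,6,7}: W {2,3,4,5,6,7}->{2,3,4,5}; Z {2,3,4,6,7}->{2,3,4}; V {2,3,4,5,6,7}->{4,5,6,7}
Constraint 2 (W < Z) on D(W)={2,3,4,5} D(Z)={2,3,4}: W {2,3,4,5}->{2,3}; Z {2,3,4}->{3,4}
So after constraint 2: D(W) = {2,3}

Answer: {2,3}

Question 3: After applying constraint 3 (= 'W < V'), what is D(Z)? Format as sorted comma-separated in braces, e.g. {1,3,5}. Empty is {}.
Answer: {3,4}

Derivation:
Constraint 1 (W + Z = V) on D(W)={2,3,4,5,6,7} D(Z)={2,3,4,6,7} D(V)={2,3,4,5,6,7}: W {2,3,4,5,6,7}->{2,3,4,5}; Z {2,3,4,6,7}->{2,3,4}; V {2,3,4,5,6,7}->{4,5,6,7}
Constraint 2 (W < Z) on D(W)={2,3,4,5} D(Z)={2,3,4}: W {2,3,4,5}->{2,3}; Z {2,3,4}->{3,4}
Constraint 3 (W < V) on D(W)={2,3} D(V)={4,5,6,7}: no change
So after constraint 3: D(Z) = {3,4}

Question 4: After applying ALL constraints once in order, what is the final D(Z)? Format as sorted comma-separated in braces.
Constraint 1 (W + Z = V) on D(W)={2,3,4,5,6,7} D(Z)={2,3,4,6,7} D(V)={2,3,4,5,6,7}: W {2,3,4,5,6,7}->{2,3,4,5}; Z {2,3,4,6,7}->{2,3,4}; V {2,3,4,5,6,7}->{4,5,6,7}
Constraint 2 (W < Z) on D(W)={2,3,4,5} D(Z)={2,3,4}: W {2,3,4,5}->{2,3}; Z {2,3,4}->{3,4}
Constraint 3 (W < V) on D(W)={2,3} D(V)={4,5,6,7}: no change
Constraint 4 (V < Z) on D(V)={4,5,6,7} D(Z)={3,4}: V {4,5,6,7}->{}; Z {3,4}->{}
So after all 4 constraints: D(Z) = {}

Answer: {}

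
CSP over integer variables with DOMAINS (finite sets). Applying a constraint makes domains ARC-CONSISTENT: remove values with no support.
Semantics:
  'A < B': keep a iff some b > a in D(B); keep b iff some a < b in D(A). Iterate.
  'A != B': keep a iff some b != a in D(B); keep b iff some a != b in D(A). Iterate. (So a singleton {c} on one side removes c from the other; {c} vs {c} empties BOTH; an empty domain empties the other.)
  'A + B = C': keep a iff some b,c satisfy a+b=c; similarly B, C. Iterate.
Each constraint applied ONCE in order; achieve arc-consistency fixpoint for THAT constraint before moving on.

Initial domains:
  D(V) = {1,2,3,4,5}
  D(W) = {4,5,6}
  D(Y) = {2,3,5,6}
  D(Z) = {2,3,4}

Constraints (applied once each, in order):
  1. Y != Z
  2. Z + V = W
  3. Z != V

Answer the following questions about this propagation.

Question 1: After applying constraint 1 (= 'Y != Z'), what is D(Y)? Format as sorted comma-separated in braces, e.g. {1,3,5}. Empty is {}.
Answer: {2,3,5,6}

Derivation:
Constraint 1 (Y != Z) on D(Y)={2,3,5,6} D(Z)={2,3,4}: no change
So after constraint 1: D(Y) = {2,3,5,6}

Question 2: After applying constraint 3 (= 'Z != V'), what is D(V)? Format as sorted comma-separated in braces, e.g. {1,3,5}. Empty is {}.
Answer: {1,2,3,4}

Derivation:
Constraint 1 (Y != Z) on D(Y)={2,3,5,6} D(Z)={2,3,4}: no change
Constraint 2 (Z + V = W) on D(Z)={2,3,4} D(V)={1,2,3,4,5} D(W)={4,5,6}: V {1,2,3,4,5}->{1,2,3,4}
Constraint 3 (Z != V) on D(Z)={2,3,4} D(V)={1,2,3,4}: no change
So after constraint 3: D(V) = {1,2,3,4}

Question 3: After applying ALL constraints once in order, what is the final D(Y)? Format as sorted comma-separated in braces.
Constraint 1 (Y != Z) on D(Y)={2,3,5,6} D(Z)={2,3,4}: no change
Constraint 2 (Z + V = W) on D(Z)={2,3,4} D(V)={1,2,3,4,5} D(W)={4,5,6}: V {1,2,3,4,5}->{1,2,3,4}
Constraint 3 (Z != V) on D(Z)={2,3,4} D(V)={1,2,3,4}: no change
So after all 3 constraints: D(Y) = {2,3,5,6}

Answer: {2,3,5,6}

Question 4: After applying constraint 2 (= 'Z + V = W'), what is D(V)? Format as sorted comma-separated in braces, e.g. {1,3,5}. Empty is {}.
Answer: {1,2,3,4}

Derivation:
Constraint 1 (Y != Z) on D(Y)={2,3,5,6} D(Z)={2,3,4}: no change
Constraint 2 (Z + V = W) on D(Z)={2,3,4} D(V)={1,2,3,4,5} D(W)={4,5,6}: V {1,2,3,4,5}->{1,2,3,4}
So after constraint 2: D(V) = {1,2,3,4}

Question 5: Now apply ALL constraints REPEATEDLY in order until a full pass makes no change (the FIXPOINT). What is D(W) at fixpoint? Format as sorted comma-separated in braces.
pass 0 (initial): D(W)={4,5,6}
pass 1: V {1,2,3,4,5}->{1,2,3,4}
pass 2: no change
Fixpoint after 2 passes: D(W) = {4,5,6}

Answer: {4,5,6}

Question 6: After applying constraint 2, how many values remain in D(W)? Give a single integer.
Answer: 3

Derivation:
Constraint 1 (Y != Z) on D(Y)={2,3,5,6} D(Z)={2,3,4}: no change
Constraint 2 (Z + V = W) on D(Z)={2,3,4} D(V)={1,2,3,4,5} D(W)={4,5,6}: V {1,2,3,4,5}->{1,2,3,4}
So after constraint 2: D(W)={4,5,6}, size = 3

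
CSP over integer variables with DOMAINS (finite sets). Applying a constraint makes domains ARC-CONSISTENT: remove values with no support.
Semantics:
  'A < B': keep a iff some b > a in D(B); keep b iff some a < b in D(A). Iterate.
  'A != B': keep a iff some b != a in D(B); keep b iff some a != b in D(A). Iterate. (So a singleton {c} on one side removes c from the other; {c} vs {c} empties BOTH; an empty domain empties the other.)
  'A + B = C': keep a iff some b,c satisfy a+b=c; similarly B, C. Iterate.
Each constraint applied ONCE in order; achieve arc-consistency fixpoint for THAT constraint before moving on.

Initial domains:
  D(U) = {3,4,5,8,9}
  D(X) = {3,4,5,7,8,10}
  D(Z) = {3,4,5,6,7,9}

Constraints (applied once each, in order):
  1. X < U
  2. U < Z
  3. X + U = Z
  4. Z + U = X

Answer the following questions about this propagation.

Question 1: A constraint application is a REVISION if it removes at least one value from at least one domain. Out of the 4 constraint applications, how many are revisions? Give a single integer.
Constraint 1 (X < U) on D(X)={3,4,5,7,8,10} D(U)={3,4,5,8,9}: X {3,4,5,7,8,10}->{3,4,5,7,8}; U {3,4,5,8,9}->{4,5,8,9} => REVISION
Constraint 2 (U < Z) on D(U)={4,5,8,9} D(Z)={3,4,5,6,7,9}: U {4,5,8,9}->{4,5,8}; Z {3,4,5,6,7,9}->{5,6,7,9} => REVISION
Constraint 3 (X + U = Z) on D(X)={3,4,5,7,8} D(U)={4,5,8} D(Z)={5,6,7,9}: X {3,4,5,7,8}->{3,4,5}; U {4,5,8}->{4,5}; Z {5,6,7,9}->{7,9} => REVISION
Constraint 4 (Z + U = X) on D(Z)={7,9} D(U)={4,5} D(X)={3,4,5}: Z {7,9}->{}; U {4,5}->{}; X {3,4,5}->{} => REVISION
Total revisions = 4

Answer: 4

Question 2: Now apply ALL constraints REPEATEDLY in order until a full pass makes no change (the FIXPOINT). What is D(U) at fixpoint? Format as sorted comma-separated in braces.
pass 0 (initial): D(U)={3,4,5,8,9}
pass 1: U {3,4,5,8,9}->{}; X {3,4,5,7,8,10}->{}; Z {3,4,5,6,7,9}->{}
pass 2: no change
Fixpoint after 2 passes: D(U) = {}

Answer: {}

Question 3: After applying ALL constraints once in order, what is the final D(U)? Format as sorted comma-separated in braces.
Constraint 1 (X < U) on D(X)={3,4,5,7,8,10} D(U)={3,4,5,8,9}: X {3,4,5,7,8,10}->{3,4,5,7,8}; U {3,4,5,8,9}->{4,5,8,9}
Constraint 2 (U < Z) on D(U)={4,5,8,9} D(Z)={3,4,5,6,7,9}: U {4,5,8,9}->{4,5,8}; Z {3,4,5,6,7,9}->{5,6,7,9}
Constraint 3 (X + U = Z) on D(X)={3,4,5,7,8} D(U)={4,5,8} D(Z)={5,6,7,9}: X {3,4,5,7,8}->{3,4,5}; U {4,5,8}->{4,5}; Z {5,6,7,9}->{7,9}
Constraint 4 (Z + U = X) on D(Z)={7,9} D(U)={4,5} D(X)={3,4,5}: Z {7,9}->{}; U {4,5}->{}; X {3,4,5}->{}
So after all 4 constraints: D(U) = {}

Answer: {}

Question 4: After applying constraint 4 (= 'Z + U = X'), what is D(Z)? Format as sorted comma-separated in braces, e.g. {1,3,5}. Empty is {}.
Constraint 1 (X < U) on D(X)={3,4,5,7,8,10} D(U)={3,4,5,8,9}: X {3,4,5,7,8,10}->{3,4,5,7,8}; U {3,4,5,8,9}->{4,5,8,9}
Constraint 2 (U < Z) on D(U)={4,5,8,9} D(Z)={3,4,5,6,7,9}: U {4,5,8,9}->{4,5,8}; Z {3,4,5,6,7,9}->{5,6,7,9}
Constraint 3 (X + U = Z) on D(X)={3,4,5,7,8} D(U)={4,5,8} D(Z)={5,6,7,9}: X {3,4,5,7,8}->{3,4,5}; U {4,5,8}->{4,5}; Z {5,6,7,9}->{7,9}
Constraint 4 (Z + U = X) on D(Z)={7,9} D(U)={4,5} D(X)={3,4,5}: Z {7,9}->{}; U {4,5}->{}; X {3,4,5}->{}
So after constraint 4: D(Z) = {}

Answer: {}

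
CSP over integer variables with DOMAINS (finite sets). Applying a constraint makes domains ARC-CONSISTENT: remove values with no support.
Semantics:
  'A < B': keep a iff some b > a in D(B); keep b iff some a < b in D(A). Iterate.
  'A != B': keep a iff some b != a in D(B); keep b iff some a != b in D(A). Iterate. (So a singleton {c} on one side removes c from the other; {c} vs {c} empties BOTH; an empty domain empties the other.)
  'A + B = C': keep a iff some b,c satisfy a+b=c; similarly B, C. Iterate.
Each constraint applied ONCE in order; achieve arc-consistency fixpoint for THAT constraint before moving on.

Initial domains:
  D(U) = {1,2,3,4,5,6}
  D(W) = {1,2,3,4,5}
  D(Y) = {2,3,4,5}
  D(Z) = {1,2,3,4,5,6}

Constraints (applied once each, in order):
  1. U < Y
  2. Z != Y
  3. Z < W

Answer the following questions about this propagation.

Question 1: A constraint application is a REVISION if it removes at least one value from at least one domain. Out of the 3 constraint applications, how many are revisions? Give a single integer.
Answer: 2

Derivation:
Constraint 1 (U < Y) on D(U)={1,2,3,4,5,6} D(Y)={2,3,4,5}: U {1,2,3,4,5,6}->{1,2,3,4} => REVISION
Constraint 2 (Z != Y) on D(Z)={1,2,3,4,5,6} D(Y)={2,3,4,5}: no change => not a revision
Constraint 3 (Z < W) on D(Z)={1,2,3,4,5,6} D(W)={1,2,3,4,5}: Z {1,2,3,4,5,6}->{1,2,3,4}; W {1,2,3,4,5}->{2,3,4,5} => REVISION
Total revisions = 2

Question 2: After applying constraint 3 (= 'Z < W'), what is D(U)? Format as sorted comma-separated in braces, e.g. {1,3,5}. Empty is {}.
Answer: {1,2,3,4}

Derivation:
Constraint 1 (U < Y) on D(U)={1,2,3,4,5,6} D(Y)={2,3,4,5}: U {1,2,3,4,5,6}->{1,2,3,4}
Constraint 2 (Z != Y) on D(Z)={1,2,3,4,5,6} D(Y)={2,3,4,5}: no change
Constraint 3 (Z < W) on D(Z)={1,2,3,4,5,6} D(W)={1,2,3,4,5}: Z {1,2,3,4,5,6}->{1,2,3,4}; W {1,2,3,4,5}->{2,3,4,5}
So after constraint 3: D(U) = {1,2,3,4}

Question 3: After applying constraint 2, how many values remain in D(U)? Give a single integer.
Answer: 4

Derivation:
Constraint 1 (U < Y) on D(U)={1,2,3,4,5,6} D(Y)={2,3,4,5}: U {1,2,3,4,5,6}->{1,2,3,4}
Constraint 2 (Z != Y) on D(Z)={1,2,3,4,5,6} D(Y)={2,3,4,5}: no change
So after constraint 2: D(U)={1,2,3,4}, size = 4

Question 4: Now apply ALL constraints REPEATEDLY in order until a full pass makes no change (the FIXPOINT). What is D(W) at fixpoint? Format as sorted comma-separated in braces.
pass 0 (initial): D(W)={1,2,3,4,5}
pass 1: U {1,2,3,4,5,6}->{1,2,3,4}; W {1,2,3,4,5}->{2,3,4,5}; Z {1,2,3,4,5,6}->{1,2,3,4}
pass 2: no change
Fixpoint after 2 passes: D(W) = {2,3,4,5}

Answer: {2,3,4,5}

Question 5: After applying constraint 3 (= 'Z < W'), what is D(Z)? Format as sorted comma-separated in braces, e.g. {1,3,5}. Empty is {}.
Answer: {1,2,3,4}

Derivation:
Constraint 1 (U < Y) on D(U)={1,2,3,4,5,6} D(Y)={2,3,4,5}: U {1,2,3,4,5,6}->{1,2,3,4}
Constraint 2 (Z != Y) on D(Z)={1,2,3,4,5,6} D(Y)={2,3,4,5}: no change
Constraint 3 (Z < W) on D(Z)={1,2,3,4,5,6} D(W)={1,2,3,4,5}: Z {1,2,3,4,5,6}->{1,2,3,4}; W {1,2,3,4,5}->{2,3,4,5}
So after constraint 3: D(Z) = {1,2,3,4}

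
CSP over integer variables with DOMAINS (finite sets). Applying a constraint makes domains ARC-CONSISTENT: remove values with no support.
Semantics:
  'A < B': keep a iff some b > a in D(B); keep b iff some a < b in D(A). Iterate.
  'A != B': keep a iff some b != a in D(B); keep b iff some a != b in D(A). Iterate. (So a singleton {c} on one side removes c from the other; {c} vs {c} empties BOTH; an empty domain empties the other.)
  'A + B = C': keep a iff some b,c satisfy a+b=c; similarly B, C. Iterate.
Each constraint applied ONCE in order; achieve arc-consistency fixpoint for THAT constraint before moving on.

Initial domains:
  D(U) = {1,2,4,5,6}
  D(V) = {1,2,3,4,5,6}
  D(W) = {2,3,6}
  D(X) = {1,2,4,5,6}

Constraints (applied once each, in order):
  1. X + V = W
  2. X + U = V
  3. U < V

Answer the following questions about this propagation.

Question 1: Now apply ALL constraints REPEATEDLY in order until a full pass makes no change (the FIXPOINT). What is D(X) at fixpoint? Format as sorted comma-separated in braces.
pass 0 (initial): D(X)={1,2,4,5,6}
pass 1: U {1,2,4,5,6}->{1,2,4}; V {1,2,3,4,5,6}->{2,4,5}; X {1,2,4,5,6}->{1,2,4}
pass 2: W {2,3,6}->{3,6}
pass 3: no change
Fixpoint after 3 passes: D(X) = {1,2,4}

Answer: {1,2,4}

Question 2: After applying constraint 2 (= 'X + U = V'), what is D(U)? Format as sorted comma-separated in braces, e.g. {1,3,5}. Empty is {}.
Constraint 1 (X + V = W) on D(X)={1,2,4,5,6} D(V)={1,2,3,4,5,6} D(W)={2,3,6}: X {1,2,4,5,6}->{1,2,4,5}; V {1,2,3,4,5,6}->{1,2,4,5}
Constraint 2 (X + U = V) on D(X)={1,2,4,5} D(U)={1,2,4,5,6} D(V)={1,2,4,5}: X {1,2,4,5}->{1,2,4}; U {1,2,4,5,6}->{1,2,4}; V {1,2,4,5}->{2,4,5}
So after constraint 2: D(U) = {1,2,4}

Answer: {1,2,4}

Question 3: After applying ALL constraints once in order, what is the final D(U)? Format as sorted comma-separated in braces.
Answer: {1,2,4}

Derivation:
Constraint 1 (X + V = W) on D(X)={1,2,4,5,6} D(V)={1,2,3,4,5,6} D(W)={2,3,6}: X {1,2,4,5,6}->{1,2,4,5}; V {1,2,3,4,5,6}->{1,2,4,5}
Constraint 2 (X + U = V) on D(X)={1,2,4,5} D(U)={1,2,4,5,6} D(V)={1,2,4,5}: X {1,2,4,5}->{1,2,4}; U {1,2,4,5,6}->{1,2,4}; V {1,2,4,5}->{2,4,5}
Constraint 3 (U < V) on D(U)={1,2,4} D(V)={2,4,5}: no change
So after all 3 constraints: D(U) = {1,2,4}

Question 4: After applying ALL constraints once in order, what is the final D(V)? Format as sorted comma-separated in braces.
Answer: {2,4,5}

Derivation:
Constraint 1 (X + V = W) on D(X)={1,2,4,5,6} D(V)={1,2,3,4,5,6} D(W)={2,3,6}: X {1,2,4,5,6}->{1,2,4,5}; V {1,2,3,4,5,6}->{1,2,4,5}
Constraint 2 (X + U = V) on D(X)={1,2,4,5} D(U)={1,2,4,5,6} D(V)={1,2,4,5}: X {1,2,4,5}->{1,2,4}; U {1,2,4,5,6}->{1,2,4}; V {1,2,4,5}->{2,4,5}
Constraint 3 (U < V) on D(U)={1,2,4} D(V)={2,4,5}: no change
So after all 3 constraints: D(V) = {2,4,5}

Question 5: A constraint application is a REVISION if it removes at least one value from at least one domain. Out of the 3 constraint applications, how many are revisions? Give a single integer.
Answer: 2

Derivation:
Constraint 1 (X + V = W) on D(X)={1,2,4,5,6} D(V)={1,2,3,4,5,6} D(W)={2,3,6}: X {1,2,4,5,6}->{1,2,4,5}; V {1,2,3,4,5,6}->{1,2,4,5} => REVISION
Constraint 2 (X + U = V) on D(X)={1,2,4,5} D(U)={1,2,4,5,6} D(V)={1,2,4,5}: X {1,2,4,5}->{1,2,4}; U {1,2,4,5,6}->{1,2,4}; V {1,2,4,5}->{2,4,5} => REVISION
Constraint 3 (U < V) on D(U)={1,2,4} D(V)={2,4,5}: no change => not a revision
Total revisions = 2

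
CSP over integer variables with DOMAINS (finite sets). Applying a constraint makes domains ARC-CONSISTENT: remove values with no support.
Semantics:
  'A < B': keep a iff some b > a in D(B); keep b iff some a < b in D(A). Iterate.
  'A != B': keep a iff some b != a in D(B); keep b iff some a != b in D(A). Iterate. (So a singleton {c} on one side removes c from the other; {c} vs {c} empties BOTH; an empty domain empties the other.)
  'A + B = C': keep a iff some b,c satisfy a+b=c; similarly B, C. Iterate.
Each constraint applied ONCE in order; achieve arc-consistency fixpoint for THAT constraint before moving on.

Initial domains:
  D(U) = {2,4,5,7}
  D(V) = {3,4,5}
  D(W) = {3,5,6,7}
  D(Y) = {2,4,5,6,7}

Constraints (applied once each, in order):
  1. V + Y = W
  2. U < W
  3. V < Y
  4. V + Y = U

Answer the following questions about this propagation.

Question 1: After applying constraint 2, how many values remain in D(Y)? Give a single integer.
Answer: 2

Derivation:
Constraint 1 (V + Y = W) on D(V)={3,4,5} D(Y)={2,4,5,6,7} D(W)={3,5,6,7}: Y {2,4,5,6,7}->{2,4}; W {3,5,6,7}->{5,6,7}
Constraint 2 (U < W) on D(U)={2,4,5,7} D(W)={5,6,7}: U {2,4,5,7}->{2,4,5}
So after constraint 2: D(Y)={2,4}, size = 2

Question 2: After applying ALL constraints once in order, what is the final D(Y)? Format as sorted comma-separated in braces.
Constraint 1 (V + Y = W) on D(V)={3,4,5} D(Y)={2,4,5,6,7} D(W)={3,5,6,7}: Y {2,4,5,6,7}->{2,4}; W {3,5,6,7}->{5,6,7}
Constraint 2 (U < W) on D(U)={2,4,5,7} D(W)={5,6,7}: U {2,4,5,7}->{2,4,5}
Constraint 3 (V < Y) on D(V)={3,4,5} D(Y)={2,4}: V {3,4,5}->{3}; Y {2,4}->{4}
Constraint 4 (V + Y = U) on D(V)={3} D(Y)={4} D(U)={2,4,5}: V {3}->{}; Y {4}->{}; U {2,4,5}->{}
So after all 4 constraints: D(Y) = {}

Answer: {}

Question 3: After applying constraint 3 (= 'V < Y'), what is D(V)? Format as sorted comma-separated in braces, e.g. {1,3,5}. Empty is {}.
Constraint 1 (V + Y = W) on D(V)={3,4,5} D(Y)={2,4,5,6,7} D(W)={3,5,6,7}: Y {2,4,5,6,7}->{2,4}; W {3,5,6,7}->{5,6,7}
Constraint 2 (U < W) on D(U)={2,4,5,7} D(W)={5,6,7}: U {2,4,5,7}->{2,4,5}
Constraint 3 (V < Y) on D(V)={3,4,5} D(Y)={2,4}: V {3,4,5}->{3}; Y {2,4}->{4}
So after constraint 3: D(V) = {3}

Answer: {3}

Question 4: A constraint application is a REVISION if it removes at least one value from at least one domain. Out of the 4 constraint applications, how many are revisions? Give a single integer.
Constraint 1 (V + Y = W) on D(V)={3,4,5} D(Y)={2,4,5,6,7} D(W)={3,5,6,7}: Y {2,4,5,6,7}->{2,4}; W {3,5,6,7}->{5,6,7} => REVISION
Constraint 2 (U < W) on D(U)={2,4,5,7} D(W)={5,6,7}: U {2,4,5,7}->{2,4,5} => REVISION
Constraint 3 (V < Y) on D(V)={3,4,5} D(Y)={2,4}: V {3,4,5}->{3}; Y {2,4}->{4} => REVISION
Constraint 4 (V + Y = U) on D(V)={3} D(Y)={4} D(U)={2,4,5}: V {3}->{}; Y {4}->{}; U {2,4,5}->{} => REVISION
Total revisions = 4

Answer: 4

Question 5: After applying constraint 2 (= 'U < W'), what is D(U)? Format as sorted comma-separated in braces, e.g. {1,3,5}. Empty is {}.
Constraint 1 (V + Y = W) on D(V)={3,4,5} D(Y)={2,4,5,6,7} D(W)={3,5,6,7}: Y {2,4,5,6,7}->{2,4}; W {3,5,6,7}->{5,6,7}
Constraint 2 (U < W) on D(U)={2,4,5,7} D(W)={5,6,7}: U {2,4,5,7}->{2,4,5}
So after constraint 2: D(U) = {2,4,5}

Answer: {2,4,5}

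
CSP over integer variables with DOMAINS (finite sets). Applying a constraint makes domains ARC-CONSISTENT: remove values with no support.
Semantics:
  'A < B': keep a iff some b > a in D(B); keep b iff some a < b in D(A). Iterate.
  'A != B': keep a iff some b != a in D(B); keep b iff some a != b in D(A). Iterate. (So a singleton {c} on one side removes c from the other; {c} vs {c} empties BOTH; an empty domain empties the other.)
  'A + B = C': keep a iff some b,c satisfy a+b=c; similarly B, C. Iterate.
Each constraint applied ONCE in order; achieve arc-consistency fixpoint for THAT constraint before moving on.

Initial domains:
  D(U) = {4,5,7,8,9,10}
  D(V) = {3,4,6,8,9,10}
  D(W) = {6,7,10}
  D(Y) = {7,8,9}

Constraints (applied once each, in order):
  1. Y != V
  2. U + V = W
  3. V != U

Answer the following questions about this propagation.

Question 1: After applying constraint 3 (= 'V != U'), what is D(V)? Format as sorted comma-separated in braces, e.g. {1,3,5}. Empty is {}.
Constraint 1 (Y != V) on D(Y)={7,8,9} D(V)={3,4,6,8,9,10}: no change
Constraint 2 (U + V = W) on D(U)={4,5,7,8,9,10} D(V)={3,4,6,8,9,10} D(W)={6,7,10}: U {4,5,7,8,9,10}->{4,7}; V {3,4,6,8,9,10}->{3,6}; W {6,7,10}->{7,10}
Constraint 3 (V != U) on D(V)={3,6} D(U)={4,7}: no change
So after constraint 3: D(V) = {3,6}

Answer: {3,6}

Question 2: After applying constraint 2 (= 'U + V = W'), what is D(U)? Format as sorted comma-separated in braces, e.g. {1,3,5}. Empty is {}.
Answer: {4,7}

Derivation:
Constraint 1 (Y != V) on D(Y)={7,8,9} D(V)={3,4,6,8,9,10}: no change
Constraint 2 (U + V = W) on D(U)={4,5,7,8,9,10} D(V)={3,4,6,8,9,10} D(W)={6,7,10}: U {4,5,7,8,9,10}->{4,7}; V {3,4,6,8,9,10}->{3,6}; W {6,7,10}->{7,10}
So after constraint 2: D(U) = {4,7}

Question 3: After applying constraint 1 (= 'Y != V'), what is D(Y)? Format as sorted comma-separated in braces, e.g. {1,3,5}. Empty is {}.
Answer: {7,8,9}

Derivation:
Constraint 1 (Y != V) on D(Y)={7,8,9} D(V)={3,4,6,8,9,10}: no change
So after constraint 1: D(Y) = {7,8,9}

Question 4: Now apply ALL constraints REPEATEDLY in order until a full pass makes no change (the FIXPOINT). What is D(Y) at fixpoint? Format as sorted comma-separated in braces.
pass 0 (initial): D(Y)={7,8,9}
pass 1: U {4,5,7,8,9,10}->{4,7}; V {3,4,6,8,9,10}->{3,6}; W {6,7,10}->{7,10}
pass 2: no change
Fixpoint after 2 passes: D(Y) = {7,8,9}

Answer: {7,8,9}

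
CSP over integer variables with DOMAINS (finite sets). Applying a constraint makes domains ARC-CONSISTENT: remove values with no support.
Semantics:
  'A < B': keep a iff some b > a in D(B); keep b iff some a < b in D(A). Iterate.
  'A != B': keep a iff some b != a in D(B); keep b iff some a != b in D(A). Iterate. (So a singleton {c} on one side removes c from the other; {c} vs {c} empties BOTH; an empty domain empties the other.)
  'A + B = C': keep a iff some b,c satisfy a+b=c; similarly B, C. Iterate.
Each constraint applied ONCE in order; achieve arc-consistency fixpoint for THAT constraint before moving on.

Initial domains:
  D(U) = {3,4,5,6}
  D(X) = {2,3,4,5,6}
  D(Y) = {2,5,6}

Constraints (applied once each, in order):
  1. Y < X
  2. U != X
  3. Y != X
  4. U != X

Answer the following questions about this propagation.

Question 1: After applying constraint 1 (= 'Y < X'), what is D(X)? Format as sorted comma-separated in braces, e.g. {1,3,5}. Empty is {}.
Constraint 1 (Y < X) on D(Y)={2,5,6} D(X)={2,3,4,5,6}: Y {2,5,6}->{2,5}; X {2,3,4,5,6}->{3,4,5,6}
So after constraint 1: D(X) = {3,4,5,6}

Answer: {3,4,5,6}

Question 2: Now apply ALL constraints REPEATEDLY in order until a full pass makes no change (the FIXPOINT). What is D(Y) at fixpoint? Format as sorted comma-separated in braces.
Answer: {2,5}

Derivation:
pass 0 (initial): D(Y)={2,5,6}
pass 1: X {2,3,4,5,6}->{3,4,5,6}; Y {2,5,6}->{2,5}
pass 2: no change
Fixpoint after 2 passes: D(Y) = {2,5}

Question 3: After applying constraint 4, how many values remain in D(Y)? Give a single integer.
Answer: 2

Derivation:
Constraint 1 (Y < X) on D(Y)={2,5,6} D(X)={2,3,4,5,6}: Y {2,5,6}->{2,5}; X {2,3,4,5,6}->{3,4,5,6}
Constraint 2 (U != X) on D(U)={3,4,5,6} D(X)={3,4,5,6}: no change
Constraint 3 (Y != X) on D(Y)={2,5} D(X)={3,4,5,6}: no change
Constraint 4 (U != X) on D(U)={3,4,5,6} D(X)={3,4,5,6}: no change
So after constraint 4: D(Y)={2,5}, size = 2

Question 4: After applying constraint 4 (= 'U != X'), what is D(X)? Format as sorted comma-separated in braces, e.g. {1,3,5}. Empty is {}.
Answer: {3,4,5,6}

Derivation:
Constraint 1 (Y < X) on D(Y)={2,5,6} D(X)={2,3,4,5,6}: Y {2,5,6}->{2,5}; X {2,3,4,5,6}->{3,4,5,6}
Constraint 2 (U != X) on D(U)={3,4,5,6} D(X)={3,4,5,6}: no change
Constraint 3 (Y != X) on D(Y)={2,5} D(X)={3,4,5,6}: no change
Constraint 4 (U != X) on D(U)={3,4,5,6} D(X)={3,4,5,6}: no change
So after constraint 4: D(X) = {3,4,5,6}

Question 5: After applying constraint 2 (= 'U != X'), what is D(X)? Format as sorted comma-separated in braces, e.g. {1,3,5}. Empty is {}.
Constraint 1 (Y < X) on D(Y)={2,5,6} D(X)={2,3,4,5,6}: Y {2,5,6}->{2,5}; X {2,3,4,5,6}->{3,4,5,6}
Constraint 2 (U != X) on D(U)={3,4,5,6} D(X)={3,4,5,6}: no change
So after constraint 2: D(X) = {3,4,5,6}

Answer: {3,4,5,6}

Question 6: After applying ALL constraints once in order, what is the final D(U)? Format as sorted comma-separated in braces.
Constraint 1 (Y < X) on D(Y)={2,5,6} D(X)={2,3,4,5,6}: Y {2,5,6}->{2,5}; X {2,3,4,5,6}->{3,4,5,6}
Constraint 2 (U != X) on D(U)={3,4,5,6} D(X)={3,4,5,6}: no change
Constraint 3 (Y != X) on D(Y)={2,5} D(X)={3,4,5,6}: no change
Constraint 4 (U != X) on D(U)={3,4,5,6} D(X)={3,4,5,6}: no change
So after all 4 constraints: D(U) = {3,4,5,6}

Answer: {3,4,5,6}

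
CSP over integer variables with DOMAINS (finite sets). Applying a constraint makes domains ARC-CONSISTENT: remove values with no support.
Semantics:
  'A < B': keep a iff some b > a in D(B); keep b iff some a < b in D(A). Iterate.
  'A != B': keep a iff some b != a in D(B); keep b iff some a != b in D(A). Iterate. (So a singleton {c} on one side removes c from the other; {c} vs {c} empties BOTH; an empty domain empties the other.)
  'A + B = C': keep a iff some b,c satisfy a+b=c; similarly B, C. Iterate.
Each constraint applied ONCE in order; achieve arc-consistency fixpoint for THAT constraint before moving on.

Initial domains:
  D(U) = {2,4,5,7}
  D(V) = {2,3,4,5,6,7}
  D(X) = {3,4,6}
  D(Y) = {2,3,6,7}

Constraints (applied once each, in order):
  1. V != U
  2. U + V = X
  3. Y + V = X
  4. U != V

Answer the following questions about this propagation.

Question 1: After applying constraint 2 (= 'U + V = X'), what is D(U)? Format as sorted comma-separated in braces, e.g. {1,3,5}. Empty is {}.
Answer: {2,4}

Derivation:
Constraint 1 (V != U) on D(V)={2,3,4,5,6,7} D(U)={2,4,5,7}: no change
Constraint 2 (U + V = X) on D(U)={2,4,5,7} D(V)={2,3,4,5,6,7} D(X)={3,4,6}: U {2,4,5,7}->{2,4}; V {2,3,4,5,6,7}->{2,4}; X {3,4,6}->{4,6}
So after constraint 2: D(U) = {2,4}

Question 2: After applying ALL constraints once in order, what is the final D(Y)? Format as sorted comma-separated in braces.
Constraint 1 (V != U) on D(V)={2,3,4,5,6,7} D(U)={2,4,5,7}: no change
Constraint 2 (U + V = X) on D(U)={2,4,5,7} D(V)={2,3,4,5,6,7} D(X)={3,4,6}: U {2,4,5,7}->{2,4}; V {2,3,4,5,6,7}->{2,4}; X {3,4,6}->{4,6}
Constraint 3 (Y + V = X) on D(Y)={2,3,6,7} D(V)={2,4} D(X)={4,6}: Y {2,3,6,7}->{2}
Constraint 4 (U != V) on D(U)={2,4} D(V)={2,4}: no change
So after all 4 constraints: D(Y) = {2}

Answer: {2}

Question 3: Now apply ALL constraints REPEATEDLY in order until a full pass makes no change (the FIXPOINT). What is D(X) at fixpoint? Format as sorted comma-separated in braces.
Answer: {4,6}

Derivation:
pass 0 (initial): D(X)={3,4,6}
pass 1: U {2,4,5,7}->{2,4}; V {2,3,4,5,6,7}->{2,4}; X {3,4,6}->{4,6}; Y {2,3,6,7}->{2}
pass 2: no change
Fixpoint after 2 passes: D(X) = {4,6}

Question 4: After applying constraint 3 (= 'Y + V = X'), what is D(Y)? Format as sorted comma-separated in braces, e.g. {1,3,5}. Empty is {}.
Constraint 1 (V != U) on D(V)={2,3,4,5,6,7} D(U)={2,4,5,7}: no change
Constraint 2 (U + V = X) on D(U)={2,4,5,7} D(V)={2,3,4,5,6,7} D(X)={3,4,6}: U {2,4,5,7}->{2,4}; V {2,3,4,5,6,7}->{2,4}; X {3,4,6}->{4,6}
Constraint 3 (Y + V = X) on D(Y)={2,3,6,7} D(V)={2,4} D(X)={4,6}: Y {2,3,6,7}->{2}
So after constraint 3: D(Y) = {2}

Answer: {2}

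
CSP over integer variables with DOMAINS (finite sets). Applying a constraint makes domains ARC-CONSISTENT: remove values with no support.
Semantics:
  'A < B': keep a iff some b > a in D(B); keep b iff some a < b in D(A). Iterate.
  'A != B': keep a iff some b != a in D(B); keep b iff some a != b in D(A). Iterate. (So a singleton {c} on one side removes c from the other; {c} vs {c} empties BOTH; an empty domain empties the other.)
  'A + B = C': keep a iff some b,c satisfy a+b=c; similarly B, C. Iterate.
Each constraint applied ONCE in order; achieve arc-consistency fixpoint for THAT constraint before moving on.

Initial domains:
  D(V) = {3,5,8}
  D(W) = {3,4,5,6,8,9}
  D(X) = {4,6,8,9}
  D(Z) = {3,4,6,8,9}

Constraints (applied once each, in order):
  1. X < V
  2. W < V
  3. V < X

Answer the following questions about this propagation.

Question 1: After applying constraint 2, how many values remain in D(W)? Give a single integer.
Answer: 4

Derivation:
Constraint 1 (X < V) on D(X)={4,6,8,9} D(V)={3,5,8}: X {4,6,8,9}->{4,6}; V {3,5,8}->{5,8}
Constraint 2 (W < V) on D(W)={3,4,5,6,8,9} D(V)={5,8}: W {3,4,5,6,8,9}->{3,4,5,6}
So after constraint 2: D(W)={3,4,5,6}, size = 4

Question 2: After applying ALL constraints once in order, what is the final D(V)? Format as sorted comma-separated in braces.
Constraint 1 (X < V) on D(X)={4,6,8,9} D(V)={3,5,8}: X {4,6,8,9}->{4,6}; V {3,5,8}->{5,8}
Constraint 2 (W < V) on D(W)={3,4,5,6,8,9} D(V)={5,8}: W {3,4,5,6,8,9}->{3,4,5,6}
Constraint 3 (V < X) on D(V)={5,8} D(X)={4,6}: V {5,8}->{5}; X {4,6}->{6}
So after all 3 constraints: D(V) = {5}

Answer: {5}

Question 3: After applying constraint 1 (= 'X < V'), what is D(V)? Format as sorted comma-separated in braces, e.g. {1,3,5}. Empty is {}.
Answer: {5,8}

Derivation:
Constraint 1 (X < V) on D(X)={4,6,8,9} D(V)={3,5,8}: X {4,6,8,9}->{4,6}; V {3,5,8}->{5,8}
So after constraint 1: D(V) = {5,8}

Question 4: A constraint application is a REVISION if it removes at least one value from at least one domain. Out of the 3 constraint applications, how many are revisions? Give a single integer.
Constraint 1 (X < V) on D(X)={4,6,8,9} D(V)={3,5,8}: X {4,6,8,9}->{4,6}; V {3,5,8}->{5,8} => REVISION
Constraint 2 (W < V) on D(W)={3,4,5,6,8,9} D(V)={5,8}: W {3,4,5,6,8,9}->{3,4,5,6} => REVISION
Constraint 3 (V < X) on D(V)={5,8} D(X)={4,6}: V {5,8}->{5}; X {4,6}->{6} => REVISION
Total revisions = 3

Answer: 3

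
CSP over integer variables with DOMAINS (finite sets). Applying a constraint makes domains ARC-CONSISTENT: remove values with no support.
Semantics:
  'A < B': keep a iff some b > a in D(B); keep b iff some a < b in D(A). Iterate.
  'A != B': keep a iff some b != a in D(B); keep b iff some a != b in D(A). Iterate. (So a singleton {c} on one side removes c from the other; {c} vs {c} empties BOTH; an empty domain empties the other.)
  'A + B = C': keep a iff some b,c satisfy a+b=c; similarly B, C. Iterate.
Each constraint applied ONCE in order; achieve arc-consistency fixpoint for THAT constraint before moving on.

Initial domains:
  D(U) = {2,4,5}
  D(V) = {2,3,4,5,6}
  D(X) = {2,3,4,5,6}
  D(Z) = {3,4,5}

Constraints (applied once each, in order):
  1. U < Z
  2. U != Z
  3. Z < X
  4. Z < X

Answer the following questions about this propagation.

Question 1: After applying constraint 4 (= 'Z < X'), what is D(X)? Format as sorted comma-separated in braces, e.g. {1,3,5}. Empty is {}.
Constraint 1 (U < Z) on D(U)={2,4,5} D(Z)={3,4,5}: U {2,4,5}->{2,4}
Constraint 2 (U != Z) on D(U)={2,4} D(Z)={3,4,5}: no change
Constraint 3 (Z < X) on D(Z)={3,4,5} D(X)={2,3,4,5,6}: X {2,3,4,5,6}->{4,5,6}
Constraint 4 (Z < X) on D(Z)={3,4,5} D(X)={4,5,6}: no change
So after constraint 4: D(X) = {4,5,6}

Answer: {4,5,6}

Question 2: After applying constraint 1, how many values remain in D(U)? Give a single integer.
Answer: 2

Derivation:
Constraint 1 (U < Z) on D(U)={2,4,5} D(Z)={3,4,5}: U {2,4,5}->{2,4}
So after constraint 1: D(U)={2,4}, size = 2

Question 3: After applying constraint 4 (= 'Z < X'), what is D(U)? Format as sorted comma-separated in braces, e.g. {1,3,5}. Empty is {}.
Constraint 1 (U < Z) on D(U)={2,4,5} D(Z)={3,4,5}: U {2,4,5}->{2,4}
Constraint 2 (U != Z) on D(U)={2,4} D(Z)={3,4,5}: no change
Constraint 3 (Z < X) on D(Z)={3,4,5} D(X)={2,3,4,5,6}: X {2,3,4,5,6}->{4,5,6}
Constraint 4 (Z < X) on D(Z)={3,4,5} D(X)={4,5,6}: no change
So after constraint 4: D(U) = {2,4}

Answer: {2,4}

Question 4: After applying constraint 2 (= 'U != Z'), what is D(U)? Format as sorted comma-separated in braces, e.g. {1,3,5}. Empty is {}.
Answer: {2,4}

Derivation:
Constraint 1 (U < Z) on D(U)={2,4,5} D(Z)={3,4,5}: U {2,4,5}->{2,4}
Constraint 2 (U != Z) on D(U)={2,4} D(Z)={3,4,5}: no change
So after constraint 2: D(U) = {2,4}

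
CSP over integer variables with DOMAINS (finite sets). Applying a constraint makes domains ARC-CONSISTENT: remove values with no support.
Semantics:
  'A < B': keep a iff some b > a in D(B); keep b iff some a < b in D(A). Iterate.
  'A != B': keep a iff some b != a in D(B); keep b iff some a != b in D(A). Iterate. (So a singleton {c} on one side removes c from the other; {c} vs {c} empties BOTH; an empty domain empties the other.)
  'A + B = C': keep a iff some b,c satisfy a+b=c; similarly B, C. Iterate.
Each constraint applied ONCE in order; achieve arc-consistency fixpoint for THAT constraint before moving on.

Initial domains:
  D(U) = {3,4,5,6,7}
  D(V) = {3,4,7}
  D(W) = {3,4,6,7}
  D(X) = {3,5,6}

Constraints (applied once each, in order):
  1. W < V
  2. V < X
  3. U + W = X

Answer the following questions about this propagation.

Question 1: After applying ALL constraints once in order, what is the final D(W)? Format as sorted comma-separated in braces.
Constraint 1 (W < V) on D(W)={3,4,6,7} D(V)={3,4,7}: W {3,4,6,7}->{3,4,6}; V {3,4,7}->{4,7}
Constraint 2 (V < X) on D(V)={4,7} D(X)={3,5,6}: V {4,7}->{4}; X {3,5,6}->{5,6}
Constraint 3 (U + W = X) on D(U)={3,4,5,6,7} D(W)={3,4,6} D(X)={5,6}: U {3,4,5,6,7}->{3}; W {3,4,6}->{3}; X {5,6}->{6}
So after all 3 constraints: D(W) = {3}

Answer: {3}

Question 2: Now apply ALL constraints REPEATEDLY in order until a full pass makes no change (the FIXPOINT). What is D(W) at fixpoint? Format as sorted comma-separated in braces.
pass 0 (initial): D(W)={3,4,6,7}
pass 1: U {3,4,5,6,7}->{3}; V {3,4,7}->{4}; W {3,4,6,7}->{3}; X {3,5,6}->{6}
pass 2: no change
Fixpoint after 2 passes: D(W) = {3}

Answer: {3}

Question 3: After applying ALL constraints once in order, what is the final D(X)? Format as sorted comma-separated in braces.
Constraint 1 (W < V) on D(W)={3,4,6,7} D(V)={3,4,7}: W {3,4,6,7}->{3,4,6}; V {3,4,7}->{4,7}
Constraint 2 (V < X) on D(V)={4,7} D(X)={3,5,6}: V {4,7}->{4}; X {3,5,6}->{5,6}
Constraint 3 (U + W = X) on D(U)={3,4,5,6,7} D(W)={3,4,6} D(X)={5,6}: U {3,4,5,6,7}->{3}; W {3,4,6}->{3}; X {5,6}->{6}
So after all 3 constraints: D(X) = {6}

Answer: {6}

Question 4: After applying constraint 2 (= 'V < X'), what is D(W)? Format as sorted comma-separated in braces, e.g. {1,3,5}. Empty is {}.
Answer: {3,4,6}

Derivation:
Constraint 1 (W < V) on D(W)={3,4,6,7} D(V)={3,4,7}: W {3,4,6,7}->{3,4,6}; V {3,4,7}->{4,7}
Constraint 2 (V < X) on D(V)={4,7} D(X)={3,5,6}: V {4,7}->{4}; X {3,5,6}->{5,6}
So after constraint 2: D(W) = {3,4,6}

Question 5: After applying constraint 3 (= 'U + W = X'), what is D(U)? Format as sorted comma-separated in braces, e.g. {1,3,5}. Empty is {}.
Answer: {3}

Derivation:
Constraint 1 (W < V) on D(W)={3,4,6,7} D(V)={3,4,7}: W {3,4,6,7}->{3,4,6}; V {3,4,7}->{4,7}
Constraint 2 (V < X) on D(V)={4,7} D(X)={3,5,6}: V {4,7}->{4}; X {3,5,6}->{5,6}
Constraint 3 (U + W = X) on D(U)={3,4,5,6,7} D(W)={3,4,6} D(X)={5,6}: U {3,4,5,6,7}->{3}; W {3,4,6}->{3}; X {5,6}->{6}
So after constraint 3: D(U) = {3}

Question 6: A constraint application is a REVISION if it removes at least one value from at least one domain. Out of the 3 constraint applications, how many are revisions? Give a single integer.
Answer: 3

Derivation:
Constraint 1 (W < V) on D(W)={3,4,6,7} D(V)={3,4,7}: W {3,4,6,7}->{3,4,6}; V {3,4,7}->{4,7} => REVISION
Constraint 2 (V < X) on D(V)={4,7} D(X)={3,5,6}: V {4,7}->{4}; X {3,5,6}->{5,6} => REVISION
Constraint 3 (U + W = X) on D(U)={3,4,5,6,7} D(W)={3,4,6} D(X)={5,6}: U {3,4,5,6,7}->{3}; W {3,4,6}->{3}; X {5,6}->{6} => REVISION
Total revisions = 3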